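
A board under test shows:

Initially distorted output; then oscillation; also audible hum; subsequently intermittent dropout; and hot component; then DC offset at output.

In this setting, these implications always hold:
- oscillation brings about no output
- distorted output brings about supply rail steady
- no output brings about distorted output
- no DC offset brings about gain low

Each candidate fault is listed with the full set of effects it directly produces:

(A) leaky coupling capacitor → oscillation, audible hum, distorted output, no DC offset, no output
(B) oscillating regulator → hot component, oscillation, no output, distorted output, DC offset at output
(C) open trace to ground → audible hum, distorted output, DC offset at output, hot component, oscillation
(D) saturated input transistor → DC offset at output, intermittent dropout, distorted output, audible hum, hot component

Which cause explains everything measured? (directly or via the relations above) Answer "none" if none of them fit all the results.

For each candidate, compare predicted effects to what was observed:
(A) leaky coupling capacitor — distorted output ✓; oscillation ✓; audible hum ✓; intermittent dropout ✗; hot component ✗; DC offset at output ✗
(B) oscillating regulator — does not account for audible hum, intermittent dropout
(C) open trace to ground — does not account for intermittent dropout
(D) saturated input transistor — distorted output ✓; oscillation ✗; audible hum ✓; intermittent dropout ✓; hot component ✓; DC offset at output ✓
None of the listed candidates fits everything.

none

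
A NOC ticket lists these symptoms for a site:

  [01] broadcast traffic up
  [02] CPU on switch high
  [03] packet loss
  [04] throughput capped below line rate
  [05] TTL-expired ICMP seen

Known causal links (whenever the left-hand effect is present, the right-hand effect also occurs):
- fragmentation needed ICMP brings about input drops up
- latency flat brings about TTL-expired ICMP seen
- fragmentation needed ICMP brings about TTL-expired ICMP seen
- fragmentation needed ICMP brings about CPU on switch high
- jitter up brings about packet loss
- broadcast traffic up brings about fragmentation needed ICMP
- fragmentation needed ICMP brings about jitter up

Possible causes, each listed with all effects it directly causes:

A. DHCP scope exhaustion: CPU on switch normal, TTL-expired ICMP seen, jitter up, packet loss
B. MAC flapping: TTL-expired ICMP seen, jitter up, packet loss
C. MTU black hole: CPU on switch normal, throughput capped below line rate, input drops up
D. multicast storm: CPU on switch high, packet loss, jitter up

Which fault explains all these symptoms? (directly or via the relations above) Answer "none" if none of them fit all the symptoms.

none

Testing each hypothesis:
(A) DHCP scope exhaustion — broadcast traffic up miss; CPU on switch high miss; packet loss match; throughput capped below line rate miss; TTL-expired ICMP seen match
(B) MAC flapping — does not account for broadcast traffic up, CPU on switch high, throughput capped below line rate
(C) MTU black hole — fails on broadcast traffic up, CPU on switch high, packet loss, TTL-expired ICMP seen (predicts CPU on switch normal, not CPU on switch high)
(D) multicast storm — does not account for broadcast traffic up, throughput capped below line rate, TTL-expired ICMP seen
None of the listed candidates fits everything.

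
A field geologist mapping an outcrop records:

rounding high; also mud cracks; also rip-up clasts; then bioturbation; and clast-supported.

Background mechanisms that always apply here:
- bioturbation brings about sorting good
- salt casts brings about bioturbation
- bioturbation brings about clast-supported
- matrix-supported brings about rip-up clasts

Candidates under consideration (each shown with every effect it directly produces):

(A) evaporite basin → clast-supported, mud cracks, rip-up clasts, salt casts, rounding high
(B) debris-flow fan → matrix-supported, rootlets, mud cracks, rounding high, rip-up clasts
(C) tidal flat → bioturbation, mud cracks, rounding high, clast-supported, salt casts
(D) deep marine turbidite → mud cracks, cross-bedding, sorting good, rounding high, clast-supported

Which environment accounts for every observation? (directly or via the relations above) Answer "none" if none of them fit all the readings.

For each candidate, compare predicted effects to what was observed:
(A) evaporite basin — accounts for every observation (bioturbation by salt casts → bioturbation)
(B) debris-flow fan — rounding high match; mud cracks match; rip-up clasts match; bioturbation miss; clast-supported miss
(C) tidal flat — rounding high match; mud cracks match; rip-up clasts miss; bioturbation match; clast-supported match
(D) deep marine turbidite — rounding high match; mud cracks match; rip-up clasts miss; bioturbation miss; clast-supported match
Only (A) is consistent with every observation.

A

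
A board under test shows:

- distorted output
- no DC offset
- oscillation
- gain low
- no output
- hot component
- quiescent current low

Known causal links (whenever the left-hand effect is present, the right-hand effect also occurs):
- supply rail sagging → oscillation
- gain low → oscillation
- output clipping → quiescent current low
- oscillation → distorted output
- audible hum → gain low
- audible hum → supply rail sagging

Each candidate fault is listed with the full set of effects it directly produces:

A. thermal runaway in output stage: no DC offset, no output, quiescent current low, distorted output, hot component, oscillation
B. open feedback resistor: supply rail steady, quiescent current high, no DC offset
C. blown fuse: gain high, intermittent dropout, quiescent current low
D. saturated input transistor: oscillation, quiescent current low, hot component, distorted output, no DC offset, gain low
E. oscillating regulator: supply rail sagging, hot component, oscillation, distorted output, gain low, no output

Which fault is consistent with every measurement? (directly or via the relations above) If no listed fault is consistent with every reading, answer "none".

For each candidate, compare predicted effects to what was observed:
(A) thermal runaway in output stage — does not account for gain low
(B) open feedback resistor — distorted output NO; no DC offset yes; oscillation NO; gain low NO; no output NO; hot component NO; quiescent current low NO
(C) blown fuse — distorted output NO; no DC offset NO; oscillation NO; gain low NO; no output NO; hot component NO; quiescent current low yes
(D) saturated input transistor — distorted output yes; no DC offset yes; oscillation yes; gain low yes; no output NO; hot component yes; quiescent current low yes
(E) oscillating regulator — does not account for no DC offset, quiescent current low
Every candidate fails on at least one observation.

none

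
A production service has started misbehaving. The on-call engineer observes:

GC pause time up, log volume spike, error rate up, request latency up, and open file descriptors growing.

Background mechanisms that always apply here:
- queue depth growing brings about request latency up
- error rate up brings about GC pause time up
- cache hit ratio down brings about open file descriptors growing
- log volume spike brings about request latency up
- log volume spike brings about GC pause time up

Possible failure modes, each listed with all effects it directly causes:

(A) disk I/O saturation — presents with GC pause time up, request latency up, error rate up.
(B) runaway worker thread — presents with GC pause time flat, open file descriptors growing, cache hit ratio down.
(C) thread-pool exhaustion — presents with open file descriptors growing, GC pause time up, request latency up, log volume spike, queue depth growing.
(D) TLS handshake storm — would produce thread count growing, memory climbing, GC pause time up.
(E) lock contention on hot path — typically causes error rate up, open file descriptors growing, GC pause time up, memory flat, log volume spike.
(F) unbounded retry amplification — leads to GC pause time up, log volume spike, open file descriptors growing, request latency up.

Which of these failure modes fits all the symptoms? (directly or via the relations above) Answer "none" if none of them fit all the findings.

Per-candidate check:
(A) disk I/O saturation — does not account for log volume spike, open file descriptors growing
(B) runaway worker thread — GC pause time up NO; log volume spike NO; error rate up NO; request latency up NO; open file descriptors growing yes
(C) thread-pool exhaustion — does not account for error rate up
(D) TLS handshake storm — does not account for log volume spike, error rate up, request latency up, open file descriptors growing
(E) lock contention on hot path — GC pause time up yes; log volume spike yes; error rate up yes; request latency up yes (through log volume spike → request latency up); open file descriptors growing yes
(F) unbounded retry amplification — GC pause time up yes; log volume spike yes; error rate up NO; request latency up yes; open file descriptors growing yes
(E) is the only candidate with no mismatches.

E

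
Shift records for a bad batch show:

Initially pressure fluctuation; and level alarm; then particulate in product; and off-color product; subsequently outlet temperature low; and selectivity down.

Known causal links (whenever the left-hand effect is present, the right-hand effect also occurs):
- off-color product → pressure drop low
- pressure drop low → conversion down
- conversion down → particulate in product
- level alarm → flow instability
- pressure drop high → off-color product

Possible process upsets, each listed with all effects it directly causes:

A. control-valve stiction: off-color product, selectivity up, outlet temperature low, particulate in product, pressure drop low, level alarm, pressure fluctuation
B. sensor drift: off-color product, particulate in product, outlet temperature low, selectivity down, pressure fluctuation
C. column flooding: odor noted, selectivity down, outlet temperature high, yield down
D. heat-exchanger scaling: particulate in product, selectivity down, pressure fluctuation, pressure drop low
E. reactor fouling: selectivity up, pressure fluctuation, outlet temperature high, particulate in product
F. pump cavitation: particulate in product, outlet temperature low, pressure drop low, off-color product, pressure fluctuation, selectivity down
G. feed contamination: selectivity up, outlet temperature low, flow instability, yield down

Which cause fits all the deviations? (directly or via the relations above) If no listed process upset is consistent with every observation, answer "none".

none

For each candidate, compare predicted effects to what was observed:
(A) control-valve stiction — pressure fluctuation match; level alarm match; particulate in product match; off-color product match; outlet temperature low match; selectivity down miss
(B) sensor drift — does not account for level alarm
(C) column flooding — fails on pressure fluctuation, level alarm, particulate in product, off-color product, outlet temperature low (predicts outlet temperature high, not outlet temperature low)
(D) heat-exchanger scaling — does not account for level alarm, off-color product, outlet temperature low
(E) reactor fouling — pressure fluctuation match; level alarm miss; particulate in product match; off-color product miss; outlet temperature low miss; selectivity down miss
(F) pump cavitation — pressure fluctuation match; level alarm miss; particulate in product match; off-color product match; outlet temperature low match; selectivity down match
(G) feed contamination — fails on pressure fluctuation, level alarm, particulate in product, off-color product, selectivity down (predicts selectivity up, not selectivity down)
No candidate is consistent with all observations.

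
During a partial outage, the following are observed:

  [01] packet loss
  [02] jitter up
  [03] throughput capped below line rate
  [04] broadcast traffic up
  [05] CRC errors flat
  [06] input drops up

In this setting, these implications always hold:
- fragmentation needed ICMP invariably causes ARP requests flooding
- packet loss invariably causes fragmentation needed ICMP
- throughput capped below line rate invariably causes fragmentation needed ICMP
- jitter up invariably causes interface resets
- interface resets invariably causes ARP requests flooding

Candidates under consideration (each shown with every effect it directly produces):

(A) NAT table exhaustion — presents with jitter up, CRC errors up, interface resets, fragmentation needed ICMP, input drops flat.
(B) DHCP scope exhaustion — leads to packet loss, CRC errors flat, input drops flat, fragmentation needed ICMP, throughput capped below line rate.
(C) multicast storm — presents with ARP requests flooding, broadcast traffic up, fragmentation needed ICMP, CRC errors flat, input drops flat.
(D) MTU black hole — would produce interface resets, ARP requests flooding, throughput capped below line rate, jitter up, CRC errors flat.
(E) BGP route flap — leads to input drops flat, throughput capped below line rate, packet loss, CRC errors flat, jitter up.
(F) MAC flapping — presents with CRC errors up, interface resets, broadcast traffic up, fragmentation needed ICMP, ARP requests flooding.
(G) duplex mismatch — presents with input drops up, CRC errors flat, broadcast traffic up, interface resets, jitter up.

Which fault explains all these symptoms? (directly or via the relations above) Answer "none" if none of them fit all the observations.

none

For each candidate, compare predicted effects to what was observed:
(A) NAT table exhaustion — packet loss NO; jitter up yes; throughput capped below line rate NO; broadcast traffic up NO; CRC errors flat NO; input drops up NO
(B) DHCP scope exhaustion — packet loss yes; jitter up NO; throughput capped below line rate yes; broadcast traffic up NO; CRC errors flat yes; input drops up NO
(C) multicast storm — packet loss NO; jitter up NO; throughput capped below line rate NO; broadcast traffic up yes; CRC errors flat yes; input drops up NO
(D) MTU black hole — packet loss NO; jitter up yes; throughput capped below line rate yes; broadcast traffic up NO; CRC errors flat yes; input drops up NO
(E) BGP route flap — packet loss yes; jitter up yes; throughput capped below line rate yes; broadcast traffic up NO; CRC errors flat yes; input drops up NO
(F) MAC flapping — packet loss NO; jitter up NO; throughput capped below line rate NO; broadcast traffic up yes; CRC errors flat NO; input drops up NO
(G) duplex mismatch — does not account for packet loss, throughput capped below line rate
None of the listed candidates fits everything.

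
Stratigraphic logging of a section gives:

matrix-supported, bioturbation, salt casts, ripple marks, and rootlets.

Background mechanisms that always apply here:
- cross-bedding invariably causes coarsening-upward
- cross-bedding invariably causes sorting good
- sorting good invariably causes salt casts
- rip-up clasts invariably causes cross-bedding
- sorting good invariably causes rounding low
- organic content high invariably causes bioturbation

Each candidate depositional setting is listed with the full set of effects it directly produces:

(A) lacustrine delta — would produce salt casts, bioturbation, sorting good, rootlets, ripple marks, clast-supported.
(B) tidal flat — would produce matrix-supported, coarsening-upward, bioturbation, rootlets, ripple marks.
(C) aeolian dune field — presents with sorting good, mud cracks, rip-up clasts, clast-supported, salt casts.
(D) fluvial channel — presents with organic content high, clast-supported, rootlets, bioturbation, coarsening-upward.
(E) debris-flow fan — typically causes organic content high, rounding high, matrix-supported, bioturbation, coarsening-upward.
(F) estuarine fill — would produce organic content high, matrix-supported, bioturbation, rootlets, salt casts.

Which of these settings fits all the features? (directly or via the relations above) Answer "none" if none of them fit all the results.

none

Testing each hypothesis:
(A) lacustrine delta — fails on matrix-supported (predicts clast-supported, not matrix-supported)
(B) tidal flat — matrix-supported match; bioturbation match; salt casts miss; ripple marks match; rootlets match
(C) aeolian dune field — fails on matrix-supported, bioturbation, ripple marks, rootlets (predicts clast-supported, not matrix-supported)
(D) fluvial channel — fails on matrix-supported, salt casts, ripple marks (predicts clast-supported, not matrix-supported)
(E) debris-flow fan — matrix-supported match; bioturbation match; salt casts miss; ripple marks miss; rootlets miss
(F) estuarine fill — matrix-supported match; bioturbation match; salt casts match; ripple marks miss; rootlets match
None of the listed candidates fits everything.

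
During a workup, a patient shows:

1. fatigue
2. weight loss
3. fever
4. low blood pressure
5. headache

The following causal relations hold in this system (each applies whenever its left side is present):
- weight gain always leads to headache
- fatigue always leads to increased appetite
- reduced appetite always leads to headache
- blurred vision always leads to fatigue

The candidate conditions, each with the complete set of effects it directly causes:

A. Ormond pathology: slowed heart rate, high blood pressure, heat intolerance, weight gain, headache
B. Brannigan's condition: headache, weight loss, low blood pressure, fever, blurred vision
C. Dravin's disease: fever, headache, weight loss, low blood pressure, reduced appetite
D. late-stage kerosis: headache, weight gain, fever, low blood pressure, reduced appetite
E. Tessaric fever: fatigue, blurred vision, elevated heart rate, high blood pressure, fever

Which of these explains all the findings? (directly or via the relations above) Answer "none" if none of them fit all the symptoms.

Checking each candidate against the observations:
(A) Ormond pathology — fatigue -; weight loss -; fever -; low blood pressure -; headache +
(B) Brannigan's condition — fatigue + (by blurred vision → fatigue); weight loss +; fever +; low blood pressure +; headache +
(C) Dravin's disease — fatigue -; weight loss +; fever +; low blood pressure +; headache +
(D) late-stage kerosis — fatigue -; weight loss -; fever +; low blood pressure +; headache +
(E) Tessaric fever — fatigue +; weight loss -; fever +; low blood pressure -; headache -
(B) alone accounts for all the evidence.

B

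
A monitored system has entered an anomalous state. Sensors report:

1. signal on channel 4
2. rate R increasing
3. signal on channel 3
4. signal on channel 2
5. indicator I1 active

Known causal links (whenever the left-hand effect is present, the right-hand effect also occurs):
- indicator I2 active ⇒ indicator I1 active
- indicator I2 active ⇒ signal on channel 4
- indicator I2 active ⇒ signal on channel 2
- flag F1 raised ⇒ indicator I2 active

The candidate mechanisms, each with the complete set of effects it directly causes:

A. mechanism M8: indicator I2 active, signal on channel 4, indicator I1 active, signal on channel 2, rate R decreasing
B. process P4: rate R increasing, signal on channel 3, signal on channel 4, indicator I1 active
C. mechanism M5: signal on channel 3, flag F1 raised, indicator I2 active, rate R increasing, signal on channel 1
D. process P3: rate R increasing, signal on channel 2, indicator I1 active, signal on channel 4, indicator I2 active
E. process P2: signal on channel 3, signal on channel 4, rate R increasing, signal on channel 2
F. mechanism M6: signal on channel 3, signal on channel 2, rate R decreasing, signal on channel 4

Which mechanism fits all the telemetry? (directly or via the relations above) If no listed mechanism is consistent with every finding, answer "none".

For each candidate, compare predicted effects to what was observed:
(A) mechanism M8 — signal on channel 4 ✓; rate R increasing ✗; signal on channel 3 ✗; signal on channel 2 ✓; indicator I1 active ✓
(B) process P4 — signal on channel 4 ✓; rate R increasing ✓; signal on channel 3 ✓; signal on channel 2 ✗; indicator I1 active ✓
(C) mechanism M5 — signal on channel 4 ✓ (by indicator I2 active → signal on channel 4); rate R increasing ✓; signal on channel 3 ✓; signal on channel 2 ✓ (by indicator I2 active → signal on channel 2); indicator I1 active ✓ (by indicator I2 active → indicator I1 active)
(D) process P3 — does not account for signal on channel 3
(E) process P2 — signal on channel 4 ✓; rate R increasing ✓; signal on channel 3 ✓; signal on channel 2 ✓; indicator I1 active ✗
(F) mechanism M6 — signal on channel 4 ✓; rate R increasing ✗; signal on channel 3 ✓; signal on channel 2 ✓; indicator I1 active ✗
(C) alone accounts for all the evidence.

C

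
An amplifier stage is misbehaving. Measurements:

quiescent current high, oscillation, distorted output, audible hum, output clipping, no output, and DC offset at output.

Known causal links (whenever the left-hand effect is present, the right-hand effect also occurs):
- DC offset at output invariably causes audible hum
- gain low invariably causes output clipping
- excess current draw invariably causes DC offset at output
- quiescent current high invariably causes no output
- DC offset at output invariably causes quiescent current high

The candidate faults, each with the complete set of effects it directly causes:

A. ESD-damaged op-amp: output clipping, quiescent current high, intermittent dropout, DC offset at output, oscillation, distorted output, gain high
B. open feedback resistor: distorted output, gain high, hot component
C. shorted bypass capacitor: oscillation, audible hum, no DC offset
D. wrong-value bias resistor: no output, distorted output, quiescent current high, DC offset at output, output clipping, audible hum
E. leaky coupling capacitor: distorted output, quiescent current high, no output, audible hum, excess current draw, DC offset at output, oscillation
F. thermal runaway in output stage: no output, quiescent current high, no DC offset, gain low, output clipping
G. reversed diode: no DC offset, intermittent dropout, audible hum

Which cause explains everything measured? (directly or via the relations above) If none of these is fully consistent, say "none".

A

Checking each candidate against the observations:
(A) ESD-damaged op-amp — quiescent current high +; oscillation +; distorted output +; audible hum + (through DC offset at output → audible hum); output clipping +; no output + (through quiescent current high → no output); DC offset at output +
(B) open feedback resistor — quiescent current high -; oscillation -; distorted output +; audible hum -; output clipping -; no output -; DC offset at output -
(C) shorted bypass capacitor — fails on quiescent current high, distorted output, output clipping, no output, DC offset at output (predicts no DC offset, not DC offset at output)
(D) wrong-value bias resistor — does not account for oscillation
(E) leaky coupling capacitor — does not account for output clipping
(F) thermal runaway in output stage — fails on oscillation, distorted output, audible hum, DC offset at output (predicts no DC offset, not DC offset at output)
(G) reversed diode — fails on quiescent current high, oscillation, distorted output, output clipping, no output, DC offset at output (predicts no DC offset, not DC offset at output)
(A) alone accounts for all the evidence.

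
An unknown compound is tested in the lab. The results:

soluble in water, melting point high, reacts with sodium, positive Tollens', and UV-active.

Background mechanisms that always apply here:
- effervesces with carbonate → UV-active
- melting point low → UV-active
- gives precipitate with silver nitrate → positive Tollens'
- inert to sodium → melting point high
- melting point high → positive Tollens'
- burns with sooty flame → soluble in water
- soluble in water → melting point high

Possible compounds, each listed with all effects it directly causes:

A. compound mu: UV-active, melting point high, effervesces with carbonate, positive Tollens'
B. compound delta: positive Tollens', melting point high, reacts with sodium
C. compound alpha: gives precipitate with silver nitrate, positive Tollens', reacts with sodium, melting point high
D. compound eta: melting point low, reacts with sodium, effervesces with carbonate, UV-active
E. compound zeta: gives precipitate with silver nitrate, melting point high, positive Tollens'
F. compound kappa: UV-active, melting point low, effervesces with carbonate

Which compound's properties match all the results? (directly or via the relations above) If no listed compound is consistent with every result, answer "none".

Per-candidate check:
(A) compound mu — soluble in water ✗; melting point high ✓; reacts with sodium ✗; positive Tollens' ✓; UV-active ✓
(B) compound delta — does not account for soluble in water, UV-active
(C) compound alpha — does not account for soluble in water, UV-active
(D) compound eta — soluble in water ✗; melting point high ✗; reacts with sodium ✓; positive Tollens' ✗; UV-active ✓
(E) compound zeta — does not account for soluble in water, reacts with sodium, UV-active
(F) compound kappa — fails on soluble in water, melting point high, reacts with sodium, positive Tollens' (predicts melting point low, not melting point high)
No candidate is consistent with all observations.

none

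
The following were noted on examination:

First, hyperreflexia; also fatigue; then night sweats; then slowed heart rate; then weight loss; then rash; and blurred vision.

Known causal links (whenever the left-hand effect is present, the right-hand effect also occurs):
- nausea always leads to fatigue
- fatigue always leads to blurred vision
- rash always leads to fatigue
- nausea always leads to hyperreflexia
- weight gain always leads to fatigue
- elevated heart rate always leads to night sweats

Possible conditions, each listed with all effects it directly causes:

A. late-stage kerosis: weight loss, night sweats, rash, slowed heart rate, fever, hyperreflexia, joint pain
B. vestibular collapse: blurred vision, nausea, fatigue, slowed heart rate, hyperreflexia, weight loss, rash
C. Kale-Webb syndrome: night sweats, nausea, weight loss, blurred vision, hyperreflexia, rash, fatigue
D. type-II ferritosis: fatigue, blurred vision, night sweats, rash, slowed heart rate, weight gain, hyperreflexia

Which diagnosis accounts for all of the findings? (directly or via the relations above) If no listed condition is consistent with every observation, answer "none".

Testing each hypothesis:
(A) late-stage kerosis — accounts for every observation (fatigue via rash → fatigue)
(B) vestibular collapse — hyperreflexia ✓; fatigue ✓; night sweats ✗; slowed heart rate ✓; weight loss ✓; rash ✓; blurred vision ✓
(C) Kale-Webb syndrome — does not account for slowed heart rate
(D) type-II ferritosis — fails on weight loss (predicts weight gain, not weight loss)
(A) is the only candidate with no mismatches.

A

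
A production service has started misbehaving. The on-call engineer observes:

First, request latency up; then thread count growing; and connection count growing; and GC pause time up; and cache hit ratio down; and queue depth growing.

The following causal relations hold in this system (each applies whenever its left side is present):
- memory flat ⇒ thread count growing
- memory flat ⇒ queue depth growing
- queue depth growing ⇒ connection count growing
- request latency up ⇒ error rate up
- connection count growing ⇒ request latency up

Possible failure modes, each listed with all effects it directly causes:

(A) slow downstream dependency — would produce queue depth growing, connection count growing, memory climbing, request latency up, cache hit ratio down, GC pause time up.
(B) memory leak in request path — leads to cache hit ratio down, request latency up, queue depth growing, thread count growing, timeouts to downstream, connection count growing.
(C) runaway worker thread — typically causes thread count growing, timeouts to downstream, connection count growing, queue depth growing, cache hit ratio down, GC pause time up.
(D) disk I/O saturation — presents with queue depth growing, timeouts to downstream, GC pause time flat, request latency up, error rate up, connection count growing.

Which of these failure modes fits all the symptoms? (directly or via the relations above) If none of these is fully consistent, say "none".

C

Testing each hypothesis:
(A) slow downstream dependency — request latency up match; thread count growing miss; connection count growing match; GC pause time up match; cache hit ratio down match; queue depth growing match
(B) memory leak in request path — request latency up match; thread count growing match; connection count growing match; GC pause time up miss; cache hit ratio down match; queue depth growing match
(C) runaway worker thread — request latency up match (through connection count growing → request latency up); thread count growing match; connection count growing match; GC pause time up match; cache hit ratio down match; queue depth growing match
(D) disk I/O saturation — fails on thread count growing, GC pause time up, cache hit ratio down (predicts GC pause time flat, not GC pause time up)
Only (C) is consistent with every observation.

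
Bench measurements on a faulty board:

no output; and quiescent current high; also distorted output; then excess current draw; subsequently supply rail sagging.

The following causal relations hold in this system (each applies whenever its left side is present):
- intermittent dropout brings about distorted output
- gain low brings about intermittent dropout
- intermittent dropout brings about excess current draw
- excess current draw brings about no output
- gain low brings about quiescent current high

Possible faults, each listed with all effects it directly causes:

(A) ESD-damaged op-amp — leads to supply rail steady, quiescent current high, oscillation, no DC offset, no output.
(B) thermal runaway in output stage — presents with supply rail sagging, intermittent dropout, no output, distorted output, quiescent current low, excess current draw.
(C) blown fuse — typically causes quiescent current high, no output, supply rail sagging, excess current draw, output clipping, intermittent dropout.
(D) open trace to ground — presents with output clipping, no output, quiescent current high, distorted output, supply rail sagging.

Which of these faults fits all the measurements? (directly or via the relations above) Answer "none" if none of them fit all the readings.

C

Testing each hypothesis:
(A) ESD-damaged op-amp — fails on distorted output, excess current draw, supply rail sagging (predicts supply rail steady, not supply rail sagging)
(B) thermal runaway in output stage — no output ✓; quiescent current high ✗; distorted output ✓; excess current draw ✓; supply rail sagging ✓
(C) blown fuse — accounts for every observation (distorted output via intermittent dropout → distorted output)
(D) open trace to ground — no output ✓; quiescent current high ✓; distorted output ✓; excess current draw ✗; supply rail sagging ✓
(C) is the only candidate with no mismatches.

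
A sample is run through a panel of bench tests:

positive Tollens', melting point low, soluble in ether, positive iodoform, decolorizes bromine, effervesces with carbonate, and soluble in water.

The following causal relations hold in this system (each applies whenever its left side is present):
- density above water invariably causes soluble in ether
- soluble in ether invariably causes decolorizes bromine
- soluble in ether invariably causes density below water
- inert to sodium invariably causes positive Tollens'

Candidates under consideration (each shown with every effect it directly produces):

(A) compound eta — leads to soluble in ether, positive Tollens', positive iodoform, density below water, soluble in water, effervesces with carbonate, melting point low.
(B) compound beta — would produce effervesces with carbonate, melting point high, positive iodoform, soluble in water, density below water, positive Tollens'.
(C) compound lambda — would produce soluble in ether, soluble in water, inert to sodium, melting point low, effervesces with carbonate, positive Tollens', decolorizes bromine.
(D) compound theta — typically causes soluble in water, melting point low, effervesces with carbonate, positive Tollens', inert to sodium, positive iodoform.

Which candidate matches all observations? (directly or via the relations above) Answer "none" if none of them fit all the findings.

A

For each candidate, compare predicted effects to what was observed:
(A) compound eta — positive Tollens' +; melting point low +; soluble in ether +; positive iodoform +; decolorizes bromine + (via soluble in ether → decolorizes bromine); effervesces with carbonate +; soluble in water +
(B) compound beta — positive Tollens' +; melting point low -; soluble in ether -; positive iodoform +; decolorizes bromine -; effervesces with carbonate +; soluble in water +
(C) compound lambda — positive Tollens' +; melting point low +; soluble in ether +; positive iodoform -; decolorizes bromine +; effervesces with carbonate +; soluble in water +
(D) compound theta — positive Tollens' +; melting point low +; soluble in ether -; positive iodoform +; decolorizes bromine -; effervesces with carbonate +; soluble in water +
(A) alone accounts for all the evidence.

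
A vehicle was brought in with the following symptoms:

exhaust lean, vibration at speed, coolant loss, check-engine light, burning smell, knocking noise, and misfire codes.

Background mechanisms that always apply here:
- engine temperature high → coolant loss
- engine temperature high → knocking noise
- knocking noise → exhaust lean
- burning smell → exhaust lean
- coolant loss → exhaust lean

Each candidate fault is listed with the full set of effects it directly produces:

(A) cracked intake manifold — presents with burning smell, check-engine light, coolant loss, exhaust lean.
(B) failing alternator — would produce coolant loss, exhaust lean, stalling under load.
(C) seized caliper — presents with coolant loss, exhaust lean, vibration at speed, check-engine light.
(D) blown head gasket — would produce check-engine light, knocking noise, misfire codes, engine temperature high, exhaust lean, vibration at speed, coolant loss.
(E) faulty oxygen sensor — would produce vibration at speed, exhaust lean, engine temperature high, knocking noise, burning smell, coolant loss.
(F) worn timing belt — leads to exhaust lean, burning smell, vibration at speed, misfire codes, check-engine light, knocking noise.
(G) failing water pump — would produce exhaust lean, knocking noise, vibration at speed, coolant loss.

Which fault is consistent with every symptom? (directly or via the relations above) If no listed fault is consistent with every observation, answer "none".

Per-candidate check:
(A) cracked intake manifold — exhaust lean ✓; vibration at speed ✗; coolant loss ✓; check-engine light ✓; burning smell ✓; knocking noise ✗; misfire codes ✗
(B) failing alternator — exhaust lean ✓; vibration at speed ✗; coolant loss ✓; check-engine light ✗; burning smell ✗; knocking noise ✗; misfire codes ✗
(C) seized caliper — does not account for burning smell, knocking noise, misfire codes
(D) blown head gasket — exhaust lean ✓; vibration at speed ✓; coolant loss ✓; check-engine light ✓; burning smell ✗; knocking noise ✓; misfire codes ✓
(E) faulty oxygen sensor — does not account for check-engine light, misfire codes
(F) worn timing belt — does not account for coolant loss
(G) failing water pump — does not account for check-engine light, burning smell, misfire codes
Every candidate fails on at least one observation.

none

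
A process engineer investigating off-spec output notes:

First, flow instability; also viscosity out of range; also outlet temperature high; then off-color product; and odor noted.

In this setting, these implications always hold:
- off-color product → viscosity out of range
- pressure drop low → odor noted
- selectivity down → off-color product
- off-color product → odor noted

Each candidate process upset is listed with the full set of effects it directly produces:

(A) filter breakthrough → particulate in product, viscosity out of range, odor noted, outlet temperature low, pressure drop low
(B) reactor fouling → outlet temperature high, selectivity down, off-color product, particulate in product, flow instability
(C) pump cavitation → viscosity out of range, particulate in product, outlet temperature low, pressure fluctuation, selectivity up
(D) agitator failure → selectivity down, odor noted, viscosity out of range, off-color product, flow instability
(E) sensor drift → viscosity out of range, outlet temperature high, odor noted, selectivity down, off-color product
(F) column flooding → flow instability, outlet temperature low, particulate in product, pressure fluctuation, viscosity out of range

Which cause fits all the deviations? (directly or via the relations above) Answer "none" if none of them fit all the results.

Per-candidate check:
(A) filter breakthrough — flow instability NO; viscosity out of range yes; outlet temperature high NO; off-color product NO; odor noted yes
(B) reactor fouling — flow instability yes; viscosity out of range yes (by off-color product → viscosity out of range); outlet temperature high yes; off-color product yes; odor noted yes (by off-color product → odor noted)
(C) pump cavitation — flow instability NO; viscosity out of range yes; outlet temperature high NO; off-color product NO; odor noted NO
(D) agitator failure — does not account for outlet temperature high
(E) sensor drift — flow instability NO; viscosity out of range yes; outlet temperature high yes; off-color product yes; odor noted yes
(F) column flooding — fails on outlet temperature high, off-color product, odor noted (predicts outlet temperature low, not outlet temperature high)
(B) alone accounts for all the evidence.

B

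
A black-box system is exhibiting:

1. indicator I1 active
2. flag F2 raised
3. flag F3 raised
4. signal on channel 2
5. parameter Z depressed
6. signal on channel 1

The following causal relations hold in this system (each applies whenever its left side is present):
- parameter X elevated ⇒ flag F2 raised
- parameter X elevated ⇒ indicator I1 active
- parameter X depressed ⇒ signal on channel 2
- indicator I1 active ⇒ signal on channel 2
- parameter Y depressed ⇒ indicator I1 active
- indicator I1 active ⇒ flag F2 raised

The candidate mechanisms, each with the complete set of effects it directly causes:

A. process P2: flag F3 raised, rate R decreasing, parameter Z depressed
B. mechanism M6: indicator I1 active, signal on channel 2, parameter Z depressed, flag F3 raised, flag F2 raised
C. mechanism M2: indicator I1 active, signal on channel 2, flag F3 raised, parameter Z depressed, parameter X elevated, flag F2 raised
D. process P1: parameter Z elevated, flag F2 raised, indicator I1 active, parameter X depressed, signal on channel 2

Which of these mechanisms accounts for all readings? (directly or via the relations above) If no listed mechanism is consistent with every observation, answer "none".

none

Testing each hypothesis:
(A) process P2 — does not account for indicator I1 active, flag F2 raised, signal on channel 2, signal on channel 1
(B) mechanism M6 — does not account for signal on channel 1
(C) mechanism M2 — does not account for signal on channel 1
(D) process P1 — indicator I1 active yes; flag F2 raised yes; flag F3 raised NO; signal on channel 2 yes; parameter Z depressed NO; signal on channel 1 NO
None of the listed candidates fits everything.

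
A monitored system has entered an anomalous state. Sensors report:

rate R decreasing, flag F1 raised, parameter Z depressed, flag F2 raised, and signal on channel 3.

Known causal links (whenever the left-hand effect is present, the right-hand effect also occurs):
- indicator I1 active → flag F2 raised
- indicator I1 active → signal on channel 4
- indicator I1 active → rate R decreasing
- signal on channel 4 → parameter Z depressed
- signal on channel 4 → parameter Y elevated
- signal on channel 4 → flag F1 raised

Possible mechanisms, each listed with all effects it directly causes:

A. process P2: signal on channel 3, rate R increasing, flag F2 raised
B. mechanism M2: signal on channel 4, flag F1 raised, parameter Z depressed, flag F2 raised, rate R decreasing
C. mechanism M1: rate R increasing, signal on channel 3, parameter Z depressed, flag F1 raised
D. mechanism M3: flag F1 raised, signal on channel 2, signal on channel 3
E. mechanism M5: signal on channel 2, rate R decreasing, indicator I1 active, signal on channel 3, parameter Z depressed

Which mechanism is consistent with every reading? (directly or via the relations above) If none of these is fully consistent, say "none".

E

Per-candidate check:
(A) process P2 — rate R decreasing NO; flag F1 raised NO; parameter Z depressed NO; flag F2 raised yes; signal on channel 3 yes
(B) mechanism M2 — does not account for signal on channel 3
(C) mechanism M1 — fails on rate R decreasing, flag F2 raised (predicts rate R increasing, not rate R decreasing)
(D) mechanism M3 — does not account for rate R decreasing, parameter Z depressed, flag F2 raised
(E) mechanism M5 — accounts for every observation (flag F1 raised via indicator I1 active → signal on channel 4 → flag F1 raised)
(E) is the only candidate with no mismatches.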